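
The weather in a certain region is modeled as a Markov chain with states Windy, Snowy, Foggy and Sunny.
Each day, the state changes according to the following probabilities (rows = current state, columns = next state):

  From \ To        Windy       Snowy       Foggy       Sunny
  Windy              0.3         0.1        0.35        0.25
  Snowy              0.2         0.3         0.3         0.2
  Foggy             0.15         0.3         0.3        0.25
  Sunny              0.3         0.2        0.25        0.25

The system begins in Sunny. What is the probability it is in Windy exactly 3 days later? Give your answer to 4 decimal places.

Propagate the distribution vector 3 days from Sunny.
After 0 days: (0.0000, 0.0000, 0.0000, 1.0000)
After 1 day: (0.3000, 0.2000, 0.2500, 0.2500)
After 2 days: (0.2425, 0.2150, 0.3025, 0.2400)
After 3 days: (0.2331, 0.2275, 0.3001, 0.2393)
P(in Windy after 3 days) = 0.2331

0.2331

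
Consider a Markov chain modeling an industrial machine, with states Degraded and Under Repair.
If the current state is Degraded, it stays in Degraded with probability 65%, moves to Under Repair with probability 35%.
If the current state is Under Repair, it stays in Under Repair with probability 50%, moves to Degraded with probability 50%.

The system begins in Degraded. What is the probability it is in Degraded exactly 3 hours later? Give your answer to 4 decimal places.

0.5896

Propagate the distribution vector 3 hours from Degraded.
After 0 hours: (1.0000, 0.0000)
After 1 hour: (0.6500, 0.3500)
After 2 hours: (0.5975, 0.4025)
After 3 hours: (0.5896, 0.4104)
P(in Degraded after 3 hours) = 0.5896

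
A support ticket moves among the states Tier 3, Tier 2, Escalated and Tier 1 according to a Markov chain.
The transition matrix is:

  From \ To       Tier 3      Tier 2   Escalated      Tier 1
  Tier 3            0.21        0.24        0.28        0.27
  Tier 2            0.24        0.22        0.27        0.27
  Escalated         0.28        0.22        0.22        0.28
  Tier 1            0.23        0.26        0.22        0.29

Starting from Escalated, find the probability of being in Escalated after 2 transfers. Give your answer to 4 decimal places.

0.2478

Propagate the distribution vector 2 transfers from Escalated.
After 0 transfers: (0.0000, 0.0000, 1.0000, 0.0000)
After 1 transfer: (0.2800, 0.2200, 0.2200, 0.2800)
After 2 transfers: (0.2376, 0.2368, 0.2478, 0.2778)
P(in Escalated after 2 transfers) = 0.2478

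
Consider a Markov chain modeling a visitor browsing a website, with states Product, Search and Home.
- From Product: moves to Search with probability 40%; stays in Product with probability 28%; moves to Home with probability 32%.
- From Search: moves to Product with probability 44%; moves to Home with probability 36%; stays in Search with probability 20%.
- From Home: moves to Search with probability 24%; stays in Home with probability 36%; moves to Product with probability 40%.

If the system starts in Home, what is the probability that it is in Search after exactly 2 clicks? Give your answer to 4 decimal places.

Sum over the intermediate state after 1 click:
P = P(Home→Product)·P(Product→Search) + P(Home→Search)·P(Search→Search) + P(Home→Home)·P(Home→Search)
  = 0.4×0.4 + 0.24×0.2 + 0.36×0.24
  = 0.1600 + 0.0480 + 0.0864 = 0.2944

0.2944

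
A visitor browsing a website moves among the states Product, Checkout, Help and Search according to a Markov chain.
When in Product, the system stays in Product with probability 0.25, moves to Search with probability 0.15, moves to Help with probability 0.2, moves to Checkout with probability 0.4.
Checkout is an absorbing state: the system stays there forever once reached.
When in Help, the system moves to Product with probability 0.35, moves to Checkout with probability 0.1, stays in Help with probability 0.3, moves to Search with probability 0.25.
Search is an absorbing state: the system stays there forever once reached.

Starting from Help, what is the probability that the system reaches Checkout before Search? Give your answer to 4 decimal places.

0.4725

Let h(s) be the probability of absorption at Checkout starting from transient state s. Then h(Checkout) = 1 and h(Search) = 0. By first-step analysis:
h(Product) = 0.25·h(Product) + 0.4·1 + 0.2·h(Help) + 0.15·0
h(Help) = 0.35·h(Product) + 0.1·1 + 0.3·h(Help) + 0.25·0
Solving: h(Product) = 0.6593, h(Help) = 0.4725.
Starting from Help, the probability is 0.4725.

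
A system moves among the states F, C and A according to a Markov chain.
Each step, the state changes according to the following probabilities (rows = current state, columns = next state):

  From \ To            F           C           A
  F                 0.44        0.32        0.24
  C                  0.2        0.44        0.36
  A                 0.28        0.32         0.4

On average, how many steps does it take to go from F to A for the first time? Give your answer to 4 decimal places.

Let t(s) be the expected number of steps to first reach A from state s, with t(A) = 0. Conditioning on the first step:
t(F) = 1 + 0.44·t(F) + 0.32·t(C)
t(C) = 1 + 0.2·t(F) + 0.44·t(C)
Solving: t(F) = 3.5256, t(C) = 3.0449.
Expected steps from F to A: 3.5256.

3.5256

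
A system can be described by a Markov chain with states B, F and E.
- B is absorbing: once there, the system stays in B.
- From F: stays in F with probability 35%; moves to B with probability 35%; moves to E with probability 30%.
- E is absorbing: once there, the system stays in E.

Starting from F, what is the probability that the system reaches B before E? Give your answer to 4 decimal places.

0.5385

Let h(s) be the probability of absorption at B starting from transient state s. Then h(B) = 1 and h(E) = 0. By first-step analysis:
h(F) = 0.35·1 + 0.35·h(F) + 0.3·0
Solving: h(F) = 0.5385.
Starting from F, the probability is 0.5385.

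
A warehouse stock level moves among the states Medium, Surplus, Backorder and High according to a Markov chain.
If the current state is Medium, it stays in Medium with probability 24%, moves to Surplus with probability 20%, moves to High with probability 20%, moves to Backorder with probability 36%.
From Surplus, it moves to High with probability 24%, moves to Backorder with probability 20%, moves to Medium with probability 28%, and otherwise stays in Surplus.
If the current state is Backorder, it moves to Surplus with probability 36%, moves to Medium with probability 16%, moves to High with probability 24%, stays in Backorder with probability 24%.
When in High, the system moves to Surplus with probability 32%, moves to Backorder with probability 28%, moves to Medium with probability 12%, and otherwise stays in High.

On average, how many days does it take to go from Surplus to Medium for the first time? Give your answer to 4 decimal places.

Let t(s) be the expected number of days to first reach Medium from state s, with t(Medium) = 0. Conditioning on the first day:
t(Surplus) = 1 + 0.28·t(Surplus) + 0.2·t(Backorder) + 0.24·t(High)
t(Backorder) = 1 + 0.36·t(Surplus) + 0.24·t(Backorder) + 0.24·t(High)
t(High) = 1 + 0.32·t(Surplus) + 0.28·t(Backorder) + 0.28·t(High)
Solving: t(Surplus) = 4.7059, t(Backorder) = 5.2941, t(High) = 5.5392.
Expected days from Surplus to Medium: 4.7059.

4.7059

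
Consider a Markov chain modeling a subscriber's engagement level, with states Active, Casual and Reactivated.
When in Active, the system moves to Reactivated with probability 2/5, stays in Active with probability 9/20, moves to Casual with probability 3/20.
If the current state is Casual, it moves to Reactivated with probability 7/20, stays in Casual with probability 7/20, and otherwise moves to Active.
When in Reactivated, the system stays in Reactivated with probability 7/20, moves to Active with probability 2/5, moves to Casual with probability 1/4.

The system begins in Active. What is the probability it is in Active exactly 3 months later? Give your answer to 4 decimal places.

Propagate the distribution vector 3 months from Active.
After 0 months: (1.0000, 0.0000, 0.0000)
After 1 month: (0.4500, 0.1500, 0.4000)
After 2 months: (0.4075, 0.2200, 0.3725)
After 3 months: (0.3984, 0.2313, 0.3704)
P(in Active after 3 months) = 0.3984

0.3984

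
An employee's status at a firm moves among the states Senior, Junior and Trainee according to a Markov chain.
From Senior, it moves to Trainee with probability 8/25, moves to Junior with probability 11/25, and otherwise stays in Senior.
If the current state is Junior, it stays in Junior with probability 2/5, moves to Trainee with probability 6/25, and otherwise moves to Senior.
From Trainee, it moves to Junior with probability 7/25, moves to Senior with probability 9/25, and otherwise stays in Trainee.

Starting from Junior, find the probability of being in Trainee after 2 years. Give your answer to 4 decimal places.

Sum over the intermediate state after 1 year:
P = P(Junior→Senior)·P(Senior→Trainee) + P(Junior→Junior)·P(Junior→Trainee) + P(Junior→Trainee)·P(Trainee→Trainee)
  = 0.36×0.32 + 0.4×0.24 + 0.24×0.36
  = 0.1152 + 0.0960 + 0.0864 = 0.2976

0.2976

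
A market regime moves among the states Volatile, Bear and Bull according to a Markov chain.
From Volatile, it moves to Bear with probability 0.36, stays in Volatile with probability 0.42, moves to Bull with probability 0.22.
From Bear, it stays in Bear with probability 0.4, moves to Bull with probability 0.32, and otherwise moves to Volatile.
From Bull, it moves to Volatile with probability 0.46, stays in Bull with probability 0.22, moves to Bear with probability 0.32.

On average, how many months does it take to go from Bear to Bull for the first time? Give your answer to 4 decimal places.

3.4790

Let t(s) be the expected number of months to first reach Bull from state s, with t(Bull) = 0. Conditioning on the first month:
t(Volatile) = 1 + 0.42·t(Volatile) + 0.36·t(Bear)
t(Bear) = 1 + 0.28·t(Volatile) + 0.4·t(Bear)
Solving: t(Volatile) = 3.8835, t(Bear) = 3.4790.
Expected months from Bear to Bull: 3.4790.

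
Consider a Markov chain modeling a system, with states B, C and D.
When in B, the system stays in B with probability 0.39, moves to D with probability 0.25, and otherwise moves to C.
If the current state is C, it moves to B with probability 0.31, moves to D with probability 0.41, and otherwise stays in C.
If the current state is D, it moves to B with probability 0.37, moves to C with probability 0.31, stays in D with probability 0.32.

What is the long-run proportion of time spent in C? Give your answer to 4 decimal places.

0.3184

Let the stationary distribution be π with π = πP and π_1 + π_2 + π_3 = 1.
π_1 = 0.39·π_1 + 0.31·π_2 + 0.37·π_3
π_2 = 0.36·π_1 + 0.28·π_2 + 0.31·π_3
Solving with the normalization constraint gives π = (0.3581, 0.3184, 0.3236).
So the stationary probability of C is 0.3184.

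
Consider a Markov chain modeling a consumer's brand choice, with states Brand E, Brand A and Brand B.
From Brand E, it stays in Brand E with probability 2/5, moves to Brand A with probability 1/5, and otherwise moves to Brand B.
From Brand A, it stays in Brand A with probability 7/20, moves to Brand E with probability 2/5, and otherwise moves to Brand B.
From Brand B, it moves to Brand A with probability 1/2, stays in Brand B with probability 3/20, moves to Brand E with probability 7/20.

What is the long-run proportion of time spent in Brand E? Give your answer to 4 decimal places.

0.3860

Let the stationary distribution be π with π = πP and π_1 + π_2 + π_3 = 1.
π_1 = 0.4·π_1 + 0.4·π_2 + 0.35·π_3
π_2 = 0.2·π_1 + 0.35·π_2 + 0.5·π_3
Solving with the normalization constraint gives π = (0.3860, 0.3341, 0.2799).
So the stationary probability of Brand E is 0.3860.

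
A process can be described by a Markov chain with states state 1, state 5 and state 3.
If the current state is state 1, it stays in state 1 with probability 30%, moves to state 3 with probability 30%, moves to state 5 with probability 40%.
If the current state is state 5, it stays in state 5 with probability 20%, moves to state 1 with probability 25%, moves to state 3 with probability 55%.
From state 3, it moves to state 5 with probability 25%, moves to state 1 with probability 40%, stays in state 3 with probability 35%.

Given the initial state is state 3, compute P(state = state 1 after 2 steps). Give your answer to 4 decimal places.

Sum over the intermediate state after 1 step:
P = P(state 3→state 1)·P(state 1→state 1) + P(state 3→state 5)·P(state 5→state 1) + P(state 3→state 3)·P(state 3→state 1)
  = 0.4×0.3 + 0.25×0.25 + 0.35×0.4
  = 0.1200 + 0.0625 + 0.1400 = 0.3225

0.3225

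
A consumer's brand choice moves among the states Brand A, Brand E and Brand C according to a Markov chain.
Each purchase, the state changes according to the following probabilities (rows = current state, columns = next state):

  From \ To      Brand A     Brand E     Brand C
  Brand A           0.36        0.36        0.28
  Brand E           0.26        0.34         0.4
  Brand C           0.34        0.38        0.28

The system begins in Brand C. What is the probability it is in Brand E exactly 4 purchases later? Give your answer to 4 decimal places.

0.3593

Propagate the distribution vector 4 purchases from Brand C.
After 0 purchases: (0.0000, 0.0000, 1.0000)
After 1 purchase: (0.3400, 0.3800, 0.2800)
After 2 purchases: (0.3164, 0.3580, 0.3256)
After 3 purchases: (0.3177, 0.3594, 0.3230)
After 4 purchases: (0.3176, 0.3593, 0.3231)
P(in Brand E after 4 purchases) = 0.3593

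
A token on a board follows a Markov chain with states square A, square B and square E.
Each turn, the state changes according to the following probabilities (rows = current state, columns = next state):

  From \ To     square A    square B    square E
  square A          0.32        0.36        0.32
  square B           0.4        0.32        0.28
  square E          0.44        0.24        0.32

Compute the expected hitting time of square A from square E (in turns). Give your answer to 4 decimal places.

Let t(s) be the expected number of turns to first reach square A from state s, with t(square A) = 0. Conditioning on the first turn:
t(square B) = 1 + 0.32·t(square B) + 0.28·t(square E)
t(square E) = 1 + 0.24·t(square B) + 0.32·t(square E)
Solving: t(square B) = 2.4291, t(square E) = 2.3279.
Expected turns from square E to square A: 2.3279.

2.3279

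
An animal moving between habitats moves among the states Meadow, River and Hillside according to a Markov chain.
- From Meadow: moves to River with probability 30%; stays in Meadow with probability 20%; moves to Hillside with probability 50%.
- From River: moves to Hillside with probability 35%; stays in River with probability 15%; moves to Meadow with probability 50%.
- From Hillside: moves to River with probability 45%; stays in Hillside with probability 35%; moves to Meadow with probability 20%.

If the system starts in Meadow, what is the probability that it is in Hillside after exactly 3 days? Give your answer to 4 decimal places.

0.3935

Propagate the distribution vector 3 days from Meadow.
After 0 days: (1.0000, 0.0000, 0.0000)
After 1 day: (0.2000, 0.3000, 0.5000)
After 2 days: (0.2900, 0.3300, 0.3800)
After 3 days: (0.2990, 0.3075, 0.3935)
P(in Hillside after 3 days) = 0.3935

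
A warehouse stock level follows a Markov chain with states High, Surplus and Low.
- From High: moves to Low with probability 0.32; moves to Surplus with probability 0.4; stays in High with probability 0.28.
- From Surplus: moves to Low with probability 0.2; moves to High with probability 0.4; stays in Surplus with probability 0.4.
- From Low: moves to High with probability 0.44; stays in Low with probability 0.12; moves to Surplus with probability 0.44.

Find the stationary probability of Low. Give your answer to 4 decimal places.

0.2258

Let the stationary distribution be π with π = πP and π_1 + π_2 + π_3 = 1.
π_1 = 0.28·π_1 + 0.4·π_2 + 0.44·π_3
π_2 = 0.4·π_1 + 0.4·π_2 + 0.44·π_3
Solving with the normalization constraint gives π = (0.3652, 0.4090, 0.2258).
So the stationary probability of Low is 0.2258.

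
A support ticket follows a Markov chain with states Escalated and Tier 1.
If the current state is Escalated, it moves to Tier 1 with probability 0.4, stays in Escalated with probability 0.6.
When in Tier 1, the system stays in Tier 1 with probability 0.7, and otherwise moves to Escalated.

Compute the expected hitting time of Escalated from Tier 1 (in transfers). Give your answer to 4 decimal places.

Let t(s) be the expected number of transfers to first reach Escalated from state s, with t(Escalated) = 0. Conditioning on the first transfer:
t(Tier 1) = 1 + 0.7·t(Tier 1)
Solving: t(Tier 1) = 3.3333.
Expected transfers from Tier 1 to Escalated: 3.3333.

3.3333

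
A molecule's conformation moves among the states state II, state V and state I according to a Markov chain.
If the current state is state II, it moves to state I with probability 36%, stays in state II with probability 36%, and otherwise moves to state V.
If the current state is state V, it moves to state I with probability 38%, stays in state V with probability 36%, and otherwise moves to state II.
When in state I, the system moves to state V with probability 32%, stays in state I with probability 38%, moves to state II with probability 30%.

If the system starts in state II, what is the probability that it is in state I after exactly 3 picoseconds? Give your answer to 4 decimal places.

0.3738

Propagate the distribution vector 3 picoseconds from state II.
After 0 picoseconds: (1.0000, 0.0000, 0.0000)
After 1 picosecond: (0.3600, 0.2800, 0.3600)
After 2 picoseconds: (0.3104, 0.3168, 0.3728)
After 3 picoseconds: (0.3060, 0.3203, 0.3738)
P(in state I after 3 picoseconds) = 0.3738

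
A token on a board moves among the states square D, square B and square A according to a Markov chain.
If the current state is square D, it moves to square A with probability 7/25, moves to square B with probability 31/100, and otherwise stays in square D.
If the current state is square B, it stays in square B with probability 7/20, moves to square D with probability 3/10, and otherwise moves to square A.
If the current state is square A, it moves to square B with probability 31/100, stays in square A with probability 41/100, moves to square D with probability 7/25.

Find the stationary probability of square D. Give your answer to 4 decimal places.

Let the stationary distribution be π with π = πP and π_1 + π_2 + π_3 = 1.
π_1 = 0.41·π_1 + 0.3·π_2 + 0.28·π_3
π_2 = 0.31·π_1 + 0.35·π_2 + 0.31·π_3
Solving with the normalization constraint gives π = (0.3293, 0.3229, 0.3478).
So the stationary probability of square D is 0.3293.

0.3293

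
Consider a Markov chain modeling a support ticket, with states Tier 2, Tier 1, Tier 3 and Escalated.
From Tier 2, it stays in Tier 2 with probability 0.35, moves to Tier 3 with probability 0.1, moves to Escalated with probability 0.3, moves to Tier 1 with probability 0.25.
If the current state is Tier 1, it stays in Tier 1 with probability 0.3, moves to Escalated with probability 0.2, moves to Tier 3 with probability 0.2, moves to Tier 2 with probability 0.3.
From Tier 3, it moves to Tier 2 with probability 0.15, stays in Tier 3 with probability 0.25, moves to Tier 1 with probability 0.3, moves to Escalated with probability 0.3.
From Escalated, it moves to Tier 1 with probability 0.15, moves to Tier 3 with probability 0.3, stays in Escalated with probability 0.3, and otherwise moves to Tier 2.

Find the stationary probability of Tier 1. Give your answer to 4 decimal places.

Let the stationary distribution be π with π = πP and π_1 + π_2 + π_3 + π_4 = 1.
π_1 = 0.35·π_1 + 0.3·π_2 + 0.15·π_3 + 0.25·π_4
π_2 = 0.25·π_1 + 0.3·π_2 + 0.3·π_3 + 0.15·π_4
π_3 = 0.1·π_1 + 0.2·π_2 + 0.25·π_3 + 0.3·π_4
Solving with the normalization constraint gives π = (0.2679, 0.2453, 0.2113, 0.2755).
So the stationary probability of Tier 1 is 0.2453.

0.2453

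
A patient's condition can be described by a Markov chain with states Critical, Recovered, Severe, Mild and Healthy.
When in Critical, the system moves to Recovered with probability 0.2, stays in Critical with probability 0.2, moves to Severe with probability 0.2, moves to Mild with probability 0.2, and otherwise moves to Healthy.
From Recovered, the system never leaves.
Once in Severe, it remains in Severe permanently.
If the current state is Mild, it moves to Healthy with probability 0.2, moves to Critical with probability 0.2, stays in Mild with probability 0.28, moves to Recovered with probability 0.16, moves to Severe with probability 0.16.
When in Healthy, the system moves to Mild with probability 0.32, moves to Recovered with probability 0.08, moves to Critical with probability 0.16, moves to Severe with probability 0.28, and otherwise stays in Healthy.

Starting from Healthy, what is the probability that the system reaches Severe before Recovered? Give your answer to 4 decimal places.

Let h(s) be the probability of absorption at Severe starting from transient state s. Then h(Severe) = 1 and h(Recovered) = 0. By first-step analysis:
h(Critical) = 0.2·h(Critical) + 0.2·0 + 0.2·1 + 0.2·h(Mild) + 0.2·h(Healthy)
h(Mild) = 0.2·h(Critical) + 0.16·0 + 0.16·1 + 0.28·h(Mild) + 0.2·h(Healthy)
h(Healthy) = 0.16·h(Critical) + 0.08·0 + 0.28·1 + 0.32·h(Mild) + 0.16·h(Healthy)
Solving: h(Critical) = 0.5516, h(Mild) = 0.5561, h(Healthy) = 0.6502.
Starting from Healthy, the probability is 0.6502.

0.6502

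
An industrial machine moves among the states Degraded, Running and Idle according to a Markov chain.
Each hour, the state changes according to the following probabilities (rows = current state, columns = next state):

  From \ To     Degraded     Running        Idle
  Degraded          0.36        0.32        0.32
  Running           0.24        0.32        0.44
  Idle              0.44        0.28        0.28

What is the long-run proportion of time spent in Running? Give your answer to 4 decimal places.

0.3063

Let the stationary distribution be π with π = πP and π_1 + π_2 + π_3 = 1.
π_1 = 0.36·π_1 + 0.24·π_2 + 0.44·π_3
π_2 = 0.32·π_1 + 0.32·π_2 + 0.28·π_3
Solving with the normalization constraint gives π = (0.3507, 0.3063, 0.3430).
So the stationary probability of Running is 0.3063.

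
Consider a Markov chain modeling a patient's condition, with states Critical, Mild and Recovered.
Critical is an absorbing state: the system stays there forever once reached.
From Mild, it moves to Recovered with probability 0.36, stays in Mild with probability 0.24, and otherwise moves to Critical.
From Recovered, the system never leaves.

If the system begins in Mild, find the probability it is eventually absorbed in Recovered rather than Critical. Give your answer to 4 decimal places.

0.4737

Let h(s) be the probability of absorption at Recovered starting from transient state s. Then h(Recovered) = 1 and h(Critical) = 0. By first-step analysis:
h(Mild) = 0.4·0 + 0.24·h(Mild) + 0.36·1
Solving: h(Mild) = 0.4737.
Starting from Mild, the probability is 0.4737.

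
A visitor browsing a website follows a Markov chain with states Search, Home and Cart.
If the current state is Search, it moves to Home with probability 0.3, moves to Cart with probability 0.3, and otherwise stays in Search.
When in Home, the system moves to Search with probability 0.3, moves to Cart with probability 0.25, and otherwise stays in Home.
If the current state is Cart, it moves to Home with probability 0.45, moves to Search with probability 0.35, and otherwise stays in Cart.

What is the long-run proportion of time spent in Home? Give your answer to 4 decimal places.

Let the stationary distribution be π with π = πP and π_1 + π_2 + π_3 = 1.
π_1 = 0.4·π_1 + 0.3·π_2 + 0.35·π_3
π_2 = 0.3·π_1 + 0.45·π_2 + 0.45·π_3
Solving with the normalization constraint gives π = (0.3475, 0.3979, 0.2546).
So the stationary probability of Home is 0.3979.

0.3979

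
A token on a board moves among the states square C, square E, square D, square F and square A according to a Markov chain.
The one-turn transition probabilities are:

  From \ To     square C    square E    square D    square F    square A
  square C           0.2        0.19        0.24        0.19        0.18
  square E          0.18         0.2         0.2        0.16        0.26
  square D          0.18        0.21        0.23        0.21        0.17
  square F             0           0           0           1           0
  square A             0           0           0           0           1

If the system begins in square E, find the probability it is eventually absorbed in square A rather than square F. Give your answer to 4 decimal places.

Let h(s) be the probability of absorption at square A starting from transient state s. Then h(square A) = 1 and h(square F) = 0. By first-step analysis:
h(square C) = 0.2·h(square C) + 0.19·h(square E) + 0.24·h(square D) + 0.19·0 + 0.18·1
h(square E) = 0.18·h(square C) + 0.2·h(square E) + 0.2·h(square D) + 0.16·0 + 0.26·1
h(square D) = 0.18·h(square C) + 0.21·h(square E) + 0.23·h(square D) + 0.21·0 + 0.17·1
Solving: h(square C) = 0.5062, h(square E) = 0.5620, h(square D) = 0.4924.
Starting from square E, the probability is 0.5620.

0.5620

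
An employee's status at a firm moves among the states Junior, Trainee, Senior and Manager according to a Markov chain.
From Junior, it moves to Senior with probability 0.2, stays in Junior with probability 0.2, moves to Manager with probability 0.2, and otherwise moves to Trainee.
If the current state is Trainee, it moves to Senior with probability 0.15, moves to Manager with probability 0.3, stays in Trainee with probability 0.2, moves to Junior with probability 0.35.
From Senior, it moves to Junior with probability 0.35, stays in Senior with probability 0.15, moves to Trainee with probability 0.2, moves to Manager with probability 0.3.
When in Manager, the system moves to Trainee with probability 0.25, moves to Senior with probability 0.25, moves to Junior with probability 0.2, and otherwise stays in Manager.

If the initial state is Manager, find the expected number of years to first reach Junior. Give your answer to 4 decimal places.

Let t(s) be the expected number of years to first reach Junior from state s, with t(Junior) = 0. Conditioning on the first year:
t(Trainee) = 1 + 0.2·t(Trainee) + 0.15·t(Senior) + 0.3·t(Manager)
t(Senior) = 1 + 0.2·t(Trainee) + 0.15·t(Senior) + 0.3·t(Manager)
t(Manager) = 1 + 0.25·t(Trainee) + 0.25·t(Senior) + 0.3·t(Manager)
Solving: t(Trainee) = 3.2787, t(Senior) = 3.2787, t(Manager) = 3.7705.
Expected years from Manager to Junior: 3.7705.

3.7705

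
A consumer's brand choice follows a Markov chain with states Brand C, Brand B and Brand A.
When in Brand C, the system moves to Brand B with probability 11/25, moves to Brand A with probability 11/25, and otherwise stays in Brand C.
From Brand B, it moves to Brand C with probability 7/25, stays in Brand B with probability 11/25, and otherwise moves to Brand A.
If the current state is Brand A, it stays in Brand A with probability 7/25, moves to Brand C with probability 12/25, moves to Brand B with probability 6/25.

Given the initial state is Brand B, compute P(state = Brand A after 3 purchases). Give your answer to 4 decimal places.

0.3266

Propagate the distribution vector 3 purchases from Brand B.
After 0 purchases: (0.0000, 1.0000, 0.0000)
After 1 purchase: (0.2800, 0.4400, 0.2800)
After 2 purchases: (0.2912, 0.3840, 0.3248)
After 3 purchases: (0.2984, 0.3750, 0.3266)
P(in Brand A after 3 purchases) = 0.3266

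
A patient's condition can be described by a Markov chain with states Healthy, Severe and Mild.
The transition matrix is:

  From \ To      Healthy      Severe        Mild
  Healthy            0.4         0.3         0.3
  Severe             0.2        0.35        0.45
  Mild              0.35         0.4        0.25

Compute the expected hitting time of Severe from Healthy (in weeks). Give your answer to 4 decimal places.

3.0435

Let t(s) be the expected number of weeks to first reach Severe from state s, with t(Severe) = 0. Conditioning on the first week:
t(Healthy) = 1 + 0.4·t(Healthy) + 0.3·t(Mild)
t(Mild) = 1 + 0.35·t(Healthy) + 0.25·t(Mild)
Solving: t(Healthy) = 3.0435, t(Mild) = 2.7536.
Expected weeks from Healthy to Severe: 3.0435.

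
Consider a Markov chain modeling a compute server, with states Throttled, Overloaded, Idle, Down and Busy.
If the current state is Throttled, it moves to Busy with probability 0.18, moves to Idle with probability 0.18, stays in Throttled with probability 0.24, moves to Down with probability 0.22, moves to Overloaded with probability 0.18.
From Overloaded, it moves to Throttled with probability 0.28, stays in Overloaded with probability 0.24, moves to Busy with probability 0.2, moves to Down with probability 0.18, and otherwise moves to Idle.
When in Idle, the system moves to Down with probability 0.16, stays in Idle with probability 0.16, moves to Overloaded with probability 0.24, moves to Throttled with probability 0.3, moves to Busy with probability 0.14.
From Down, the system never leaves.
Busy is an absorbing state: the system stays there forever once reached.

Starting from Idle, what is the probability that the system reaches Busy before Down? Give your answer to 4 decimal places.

Let h(s) be the probability of absorption at Busy starting from transient state s. Then h(Busy) = 1 and h(Down) = 0. By first-step analysis:
h(Throttled) = 0.24·h(Throttled) + 0.18·h(Overloaded) + 0.18·h(Idle) + 0.22·0 + 0.18·1
h(Overloaded) = 0.28·h(Throttled) + 0.24·h(Overloaded) + 0.1·h(Idle) + 0.18·0 + 0.2·1
h(Idle) = 0.3·h(Throttled) + 0.24·h(Overloaded) + 0.16·h(Idle) + 0.16·0 + 0.14·1
Solving: h(Throttled) = 0.4675, h(Overloaded) = 0.4980, h(Idle) = 0.4759.
Starting from Idle, the probability is 0.4759.

0.4759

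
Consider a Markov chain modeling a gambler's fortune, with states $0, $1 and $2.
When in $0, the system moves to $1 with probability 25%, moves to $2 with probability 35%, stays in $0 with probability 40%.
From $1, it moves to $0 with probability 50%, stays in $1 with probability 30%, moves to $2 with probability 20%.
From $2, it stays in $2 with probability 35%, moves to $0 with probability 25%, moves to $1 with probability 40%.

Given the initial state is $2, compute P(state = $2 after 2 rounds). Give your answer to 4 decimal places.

Sum over the intermediate state after 1 round:
P = P($2→$0)·P($0→$2) + P($2→$1)·P($1→$2) + P($2→$2)·P($2→$2)
  = 0.25×0.35 + 0.4×0.2 + 0.35×0.35
  = 0.0875 + 0.0800 + 0.1225 = 0.2900

0.2900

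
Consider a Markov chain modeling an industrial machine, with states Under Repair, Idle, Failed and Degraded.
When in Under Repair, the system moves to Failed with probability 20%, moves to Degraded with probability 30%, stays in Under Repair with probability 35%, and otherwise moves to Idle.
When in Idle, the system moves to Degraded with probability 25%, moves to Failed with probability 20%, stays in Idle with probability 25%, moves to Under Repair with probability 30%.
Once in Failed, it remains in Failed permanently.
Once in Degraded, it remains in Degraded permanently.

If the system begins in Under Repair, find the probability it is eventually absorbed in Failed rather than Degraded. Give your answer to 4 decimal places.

0.4068

Let h(s) be the probability of absorption at Failed starting from transient state s. Then h(Failed) = 1 and h(Degraded) = 0. By first-step analysis:
h(Under Repair) = 0.35·h(Under Repair) + 0.15·h(Idle) + 0.2·1 + 0.3·0
h(Idle) = 0.3·h(Under Repair) + 0.25·h(Idle) + 0.2·1 + 0.25·0
Solving: h(Under Repair) = 0.4068, h(Idle) = 0.4294.
Starting from Under Repair, the probability is 0.4068.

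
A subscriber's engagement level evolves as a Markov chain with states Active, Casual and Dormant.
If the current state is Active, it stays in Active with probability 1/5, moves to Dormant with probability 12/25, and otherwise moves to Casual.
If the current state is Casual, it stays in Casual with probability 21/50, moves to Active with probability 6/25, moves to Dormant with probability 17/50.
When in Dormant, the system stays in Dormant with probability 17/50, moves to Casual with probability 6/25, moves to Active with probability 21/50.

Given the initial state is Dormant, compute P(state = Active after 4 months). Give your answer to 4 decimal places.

0.2964

Propagate the distribution vector 4 months from Dormant.
After 0 months: (0.0000, 0.0000, 1.0000)
After 1 month: (0.4200, 0.2400, 0.3400)
After 2 months: (0.2844, 0.3168, 0.3988)
After 3 months: (0.3004, 0.3198, 0.3798)
After 4 months: (0.2964, 0.3216, 0.3821)
P(in Active after 4 months) = 0.2964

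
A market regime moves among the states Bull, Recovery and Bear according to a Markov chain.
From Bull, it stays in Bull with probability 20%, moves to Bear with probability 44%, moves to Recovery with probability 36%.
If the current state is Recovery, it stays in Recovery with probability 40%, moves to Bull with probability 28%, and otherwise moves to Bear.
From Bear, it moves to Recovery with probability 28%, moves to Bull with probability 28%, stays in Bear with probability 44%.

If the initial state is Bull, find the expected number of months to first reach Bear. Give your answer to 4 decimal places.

Let t(s) be the expected number of months to first reach Bear from state s, with t(Bear) = 0. Conditioning on the first month:
t(Bull) = 1 + 0.2·t(Bull) + 0.36·t(Recovery)
t(Recovery) = 1 + 0.28·t(Bull) + 0.4·t(Recovery)
Solving: t(Bull) = 2.5316, t(Recovery) = 2.8481.
Expected months from Bull to Bear: 2.5316.

2.5316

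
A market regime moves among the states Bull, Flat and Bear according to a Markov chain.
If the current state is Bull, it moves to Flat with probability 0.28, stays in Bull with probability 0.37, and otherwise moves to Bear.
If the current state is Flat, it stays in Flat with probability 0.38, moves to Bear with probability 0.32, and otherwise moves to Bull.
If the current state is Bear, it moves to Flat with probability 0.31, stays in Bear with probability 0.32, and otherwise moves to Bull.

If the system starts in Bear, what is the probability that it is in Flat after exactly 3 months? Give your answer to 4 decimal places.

0.3220

Propagate the distribution vector 3 months from Bear.
After 0 months: (0.0000, 0.0000, 1.0000)
After 1 month: (0.3700, 0.3100, 0.3200)
After 2 months: (0.3483, 0.3206, 0.3311)
After 3 months: (0.3476, 0.3220, 0.3304)
P(in Flat after 3 months) = 0.3220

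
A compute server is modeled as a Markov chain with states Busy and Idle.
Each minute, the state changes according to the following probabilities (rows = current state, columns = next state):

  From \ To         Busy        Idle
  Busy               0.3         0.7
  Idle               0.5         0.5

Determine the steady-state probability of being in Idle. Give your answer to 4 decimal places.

0.5833

Let the stationary distribution be π with π = πP and π_1 + π_2 = 1.
π_1 = 0.3·π_1 + 0.5·π_2
Solving with the normalization constraint gives π = (0.4167, 0.5833).
So the stationary probability of Idle is 0.5833.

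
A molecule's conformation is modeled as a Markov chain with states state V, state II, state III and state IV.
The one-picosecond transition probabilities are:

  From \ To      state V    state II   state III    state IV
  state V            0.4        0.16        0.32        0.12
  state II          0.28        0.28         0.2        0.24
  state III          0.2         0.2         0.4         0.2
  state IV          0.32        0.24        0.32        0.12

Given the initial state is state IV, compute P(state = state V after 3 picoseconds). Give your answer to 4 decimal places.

0.2973

Propagate the distribution vector 3 picoseconds from state IV.
After 0 picoseconds: (0.0000, 0.0000, 0.0000, 1.0000)
After 1 picosecond: (0.3200, 0.2400, 0.3200, 0.1200)
After 2 picoseconds: (0.2976, 0.2112, 0.3168, 0.1744)
After 3 picoseconds: (0.2973, 0.2120, 0.3200, 0.1707)
P(in state V after 3 picoseconds) = 0.2973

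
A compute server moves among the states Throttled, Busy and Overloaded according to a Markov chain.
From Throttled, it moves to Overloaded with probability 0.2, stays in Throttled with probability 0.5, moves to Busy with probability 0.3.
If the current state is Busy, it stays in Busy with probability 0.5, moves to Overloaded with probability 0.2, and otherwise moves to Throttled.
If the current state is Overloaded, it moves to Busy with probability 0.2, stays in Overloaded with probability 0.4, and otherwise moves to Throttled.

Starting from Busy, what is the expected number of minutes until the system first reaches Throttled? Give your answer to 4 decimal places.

3.0769

Let t(s) be the expected number of minutes to first reach Throttled from state s, with t(Throttled) = 0. Conditioning on the first minute:
t(Busy) = 1 + 0.5·t(Busy) + 0.2·t(Overloaded)
t(Overloaded) = 1 + 0.2·t(Busy) + 0.4·t(Overloaded)
Solving: t(Busy) = 3.0769, t(Overloaded) = 2.6923.
Expected minutes from Busy to Throttled: 3.0769.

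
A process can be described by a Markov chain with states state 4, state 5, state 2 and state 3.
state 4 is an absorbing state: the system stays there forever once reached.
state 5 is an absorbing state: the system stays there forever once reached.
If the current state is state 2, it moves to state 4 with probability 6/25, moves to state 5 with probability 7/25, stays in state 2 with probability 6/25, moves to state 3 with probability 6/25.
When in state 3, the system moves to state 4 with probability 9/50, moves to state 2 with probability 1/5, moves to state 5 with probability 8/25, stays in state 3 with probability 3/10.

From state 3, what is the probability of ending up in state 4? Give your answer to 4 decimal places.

0.3818

Let h(s) be the probability of absorption at state 4 starting from transient state s. Then h(state 4) = 1 and h(state 5) = 0. By first-step analysis:
h(state 2) = 0.24·1 + 0.28·0 + 0.24·h(state 2) + 0.24·h(state 3)
h(state 3) = 0.18·1 + 0.32·0 + 0.2·h(state 2) + 0.3·h(state 3)
Solving: h(state 2) = 0.4364, h(state 3) = 0.3818.
Starting from state 3, the probability is 0.3818.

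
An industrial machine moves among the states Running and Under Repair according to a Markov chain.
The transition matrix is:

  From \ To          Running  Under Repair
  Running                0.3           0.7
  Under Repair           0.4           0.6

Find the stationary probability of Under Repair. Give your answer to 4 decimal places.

0.6364

Let the stationary distribution be π with π = πP and π_1 + π_2 = 1.
π_1 = 0.3·π_1 + 0.4·π_2
Solving with the normalization constraint gives π = (0.3636, 0.6364).
So the stationary probability of Under Repair is 0.6364.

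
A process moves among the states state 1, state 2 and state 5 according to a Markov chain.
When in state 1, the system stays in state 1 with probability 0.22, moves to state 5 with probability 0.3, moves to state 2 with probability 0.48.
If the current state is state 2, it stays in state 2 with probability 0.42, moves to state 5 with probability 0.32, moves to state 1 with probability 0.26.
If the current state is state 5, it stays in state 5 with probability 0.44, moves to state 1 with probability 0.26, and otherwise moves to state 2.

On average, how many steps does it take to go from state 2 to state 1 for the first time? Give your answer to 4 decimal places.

Let t(s) be the expected number of steps to first reach state 1 from state s, with t(state 1) = 0. Conditioning on the first step:
t(state 2) = 1 + 0.42·t(state 2) + 0.32·t(state 5)
t(state 5) = 1 + 0.3·t(state 2) + 0.44·t(state 5)
Solving: t(state 2) = 3.8462, t(state 5) = 3.8462.
Expected steps from state 2 to state 1: 3.8462.

3.8462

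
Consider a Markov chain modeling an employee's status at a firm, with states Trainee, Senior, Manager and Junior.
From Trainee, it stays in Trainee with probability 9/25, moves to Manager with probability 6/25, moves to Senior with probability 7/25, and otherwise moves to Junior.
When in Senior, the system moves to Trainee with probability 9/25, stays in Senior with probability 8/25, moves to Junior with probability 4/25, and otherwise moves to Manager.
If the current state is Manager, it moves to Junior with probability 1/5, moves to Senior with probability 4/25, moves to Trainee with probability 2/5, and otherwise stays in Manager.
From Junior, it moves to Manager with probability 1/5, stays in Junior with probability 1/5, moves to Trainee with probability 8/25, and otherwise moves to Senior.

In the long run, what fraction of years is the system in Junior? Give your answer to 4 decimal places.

Let the stationary distribution be π with π = πP and π_1 + π_2 + π_3 + π_4 = 1.
π_1 = 0.36·π_1 + 0.36·π_2 + 0.4·π_3 + 0.32·π_4
π_2 = 0.28·π_1 + 0.32·π_2 + 0.16·π_3 + 0.28·π_4
π_3 = 0.24·π_1 + 0.16·π_2 + 0.24·π_3 + 0.2·π_4
Solving with the normalization constraint gives π = (0.3621, 0.2651, 0.2124, 0.1604).
So the stationary probability of Junior is 0.1604.

0.1604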